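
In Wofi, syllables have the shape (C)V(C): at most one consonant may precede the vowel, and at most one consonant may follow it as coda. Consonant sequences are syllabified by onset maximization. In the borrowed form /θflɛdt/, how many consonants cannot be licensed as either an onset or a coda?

3

The consonants /θ/, /f/, /t/ cannot be parsed into a legal (C)V(C) syllable (at most one coda consonant is licensed; onsets are limited to one consonant).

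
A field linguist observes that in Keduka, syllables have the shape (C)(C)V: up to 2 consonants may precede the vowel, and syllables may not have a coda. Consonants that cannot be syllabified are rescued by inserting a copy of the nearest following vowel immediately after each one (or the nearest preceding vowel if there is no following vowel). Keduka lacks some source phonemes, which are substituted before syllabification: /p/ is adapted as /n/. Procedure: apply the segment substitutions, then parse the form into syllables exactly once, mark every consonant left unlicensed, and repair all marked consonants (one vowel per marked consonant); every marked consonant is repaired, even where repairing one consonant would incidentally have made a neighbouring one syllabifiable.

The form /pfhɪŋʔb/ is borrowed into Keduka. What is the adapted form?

nɪfhɪŋɪʔɪbɪ

Substitution: /p/ → /n/, giving /nfhɪŋʔb/.
The consonants /n/, /ŋ/, /ʔ/, /b/ cannot be parsed into a legal (C)(C)V syllable (no codas are permitted; onsets may contain at most 2 consonants).
Inserting the epenthetic vowel yields /n/ → /nɪ/, /ŋ/ → /ŋɪ/, /ʔ/ → /ʔɪ/, /b/ → /bɪ/.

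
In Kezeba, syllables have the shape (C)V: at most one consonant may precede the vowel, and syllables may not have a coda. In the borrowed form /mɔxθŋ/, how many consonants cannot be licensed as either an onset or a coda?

3

The consonants /x/, /θ/, /ŋ/ cannot be parsed into a legal (C)V syllable (no codas are permitted; onsets are limited to one consonant).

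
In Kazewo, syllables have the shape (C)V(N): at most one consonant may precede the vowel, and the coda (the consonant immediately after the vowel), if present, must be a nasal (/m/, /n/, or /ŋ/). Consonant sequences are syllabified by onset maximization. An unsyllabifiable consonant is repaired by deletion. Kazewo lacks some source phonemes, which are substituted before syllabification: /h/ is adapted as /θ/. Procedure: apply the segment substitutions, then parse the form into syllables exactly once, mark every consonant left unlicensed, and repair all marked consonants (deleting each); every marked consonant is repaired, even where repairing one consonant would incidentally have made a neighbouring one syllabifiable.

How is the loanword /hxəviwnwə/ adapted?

xəviwə

Substitution: /h/ → /θ/, giving /θxəviwnwə/.
Syllabifying with onset maximization leaves /θ/, /w/, /n/ stranded (only a nasal (/m/, /n/, or /ŋ/) is licensed in coda position; onsets are limited to one consonant).
Deleting the stranded consonants removes /θ/, /w/, /n/.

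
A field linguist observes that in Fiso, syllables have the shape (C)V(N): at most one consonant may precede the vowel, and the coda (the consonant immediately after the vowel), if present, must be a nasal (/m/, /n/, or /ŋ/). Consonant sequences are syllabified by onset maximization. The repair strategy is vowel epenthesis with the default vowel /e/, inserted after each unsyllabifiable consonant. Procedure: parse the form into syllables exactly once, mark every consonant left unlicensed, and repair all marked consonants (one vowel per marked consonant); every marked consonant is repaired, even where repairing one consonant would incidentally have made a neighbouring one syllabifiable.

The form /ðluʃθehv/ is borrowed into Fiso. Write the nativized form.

ðeluʃeθeheve

The consonants /ð/, /ʃ/, /h/, /v/ cannot be parsed into a legal (C)V(N) syllable (only a nasal (/m/, /n/, or /ŋ/) is licensed in coda position; onsets are limited to one consonant).
Each unlicensed consonant becomes the onset of a new syllable: /ð/ → /ðe/, /ʃ/ → /ʃe/, /h/ → /he/, /v/ → /ve/.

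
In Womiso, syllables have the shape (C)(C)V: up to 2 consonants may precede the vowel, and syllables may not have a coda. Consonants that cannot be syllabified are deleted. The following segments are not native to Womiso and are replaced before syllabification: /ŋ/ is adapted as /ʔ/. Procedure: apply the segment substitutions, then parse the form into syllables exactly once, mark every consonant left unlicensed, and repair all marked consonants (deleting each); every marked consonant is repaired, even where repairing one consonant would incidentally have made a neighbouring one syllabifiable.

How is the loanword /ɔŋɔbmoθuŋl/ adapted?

ɔʔɔbmoθu

Substitution: /ŋ/ → /ʔ/, giving /ɔʔɔbmoθuʔl/.
The consonants /ʔ/, /l/ cannot be parsed into a legal (C)(C)V syllable (no codas are permitted; onsets may contain at most 2 consonants).
Deletion applies to /ʔ/, /l/.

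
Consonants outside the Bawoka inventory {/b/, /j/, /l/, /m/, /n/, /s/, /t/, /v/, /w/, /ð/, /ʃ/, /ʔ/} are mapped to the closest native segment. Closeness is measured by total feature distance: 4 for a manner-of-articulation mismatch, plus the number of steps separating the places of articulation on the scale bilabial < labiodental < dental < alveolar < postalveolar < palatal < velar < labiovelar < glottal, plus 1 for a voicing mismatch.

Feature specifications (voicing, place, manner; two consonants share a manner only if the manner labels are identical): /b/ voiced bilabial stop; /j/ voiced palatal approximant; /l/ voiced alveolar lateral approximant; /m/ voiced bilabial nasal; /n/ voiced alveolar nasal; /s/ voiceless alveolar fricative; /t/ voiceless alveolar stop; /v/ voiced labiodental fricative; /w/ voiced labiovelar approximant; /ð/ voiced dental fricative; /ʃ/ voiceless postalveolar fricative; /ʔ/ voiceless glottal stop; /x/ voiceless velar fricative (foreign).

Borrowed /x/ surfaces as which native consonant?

/ʃ/ is closest: same manner (fricative), place distance 2 (velar→postalveolar), same voicing; total 2. Next closest is /s/ at distance 3.

ʃ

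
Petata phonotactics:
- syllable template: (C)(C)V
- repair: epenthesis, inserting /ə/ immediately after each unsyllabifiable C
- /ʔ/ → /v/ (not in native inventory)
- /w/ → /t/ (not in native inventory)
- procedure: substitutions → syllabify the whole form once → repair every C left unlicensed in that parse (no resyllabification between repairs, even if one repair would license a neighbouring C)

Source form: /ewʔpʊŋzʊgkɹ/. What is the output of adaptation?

etəvpʊŋzʊgəkəɹə

Substitution: /w/ → /t/, /ʔ/ → /v/, giving /etvpʊŋzʊgkɹ/.
Under (C)(C)V, the unsyllabifiable consonants are /t/, /g/, /k/, /ɹ/ (no codas are permitted; onsets may contain at most 2 consonants).
Inserting the epenthetic vowel yields /t/ → /tə/, /g/ → /gə/, /k/ → /kə/, /ɹ/ → /ɹə/.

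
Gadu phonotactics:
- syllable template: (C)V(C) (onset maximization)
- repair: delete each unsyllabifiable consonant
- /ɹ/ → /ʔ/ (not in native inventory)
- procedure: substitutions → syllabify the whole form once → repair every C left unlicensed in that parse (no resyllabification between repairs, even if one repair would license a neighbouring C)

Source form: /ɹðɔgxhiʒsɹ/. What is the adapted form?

Substitution: /ɹ/ → /ʔ/, giving /ʔðɔgxhiʒsʔ/.
Syllabifying with onset maximization leaves /ʔ/, /x/, /s/, /ʔ/ stranded (at most one coda consonant is licensed; onsets are limited to one consonant).
Each unlicensed consonant is deleted: /ʔ/, /x/, /s/, /ʔ/.

ðɔghiʒ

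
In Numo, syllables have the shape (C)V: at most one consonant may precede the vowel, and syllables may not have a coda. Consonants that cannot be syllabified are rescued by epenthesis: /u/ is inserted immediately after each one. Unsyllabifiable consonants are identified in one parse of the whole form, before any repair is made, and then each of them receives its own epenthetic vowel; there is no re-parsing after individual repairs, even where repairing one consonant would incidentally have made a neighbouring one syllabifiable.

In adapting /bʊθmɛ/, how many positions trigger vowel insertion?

The unsyllabifiable consonants are /θ/; each receives one epenthetic vowel.

1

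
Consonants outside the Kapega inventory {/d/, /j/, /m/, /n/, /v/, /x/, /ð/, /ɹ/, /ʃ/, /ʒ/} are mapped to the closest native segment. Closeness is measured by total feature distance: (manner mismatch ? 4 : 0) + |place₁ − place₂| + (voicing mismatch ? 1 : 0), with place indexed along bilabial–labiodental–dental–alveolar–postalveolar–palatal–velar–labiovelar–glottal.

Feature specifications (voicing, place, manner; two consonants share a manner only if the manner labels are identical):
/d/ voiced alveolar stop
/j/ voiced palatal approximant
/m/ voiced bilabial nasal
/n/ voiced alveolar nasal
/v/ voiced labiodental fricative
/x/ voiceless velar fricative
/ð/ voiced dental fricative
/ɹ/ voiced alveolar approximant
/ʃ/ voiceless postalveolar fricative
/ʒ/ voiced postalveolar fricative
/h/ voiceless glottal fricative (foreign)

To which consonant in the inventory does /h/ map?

x

/x/ is closest: same manner (fricative), place distance 2 (glottal→velar), same voicing; total 2. Next closest is /ʃ/ at distance 4.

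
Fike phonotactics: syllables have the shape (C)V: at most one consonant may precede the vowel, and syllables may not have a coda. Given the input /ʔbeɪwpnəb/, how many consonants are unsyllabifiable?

The consonants /ʔ/, /w/, /p/, /b/ cannot be parsed into a legal (C)V syllable (no codas are permitted; onsets are limited to one consonant).

4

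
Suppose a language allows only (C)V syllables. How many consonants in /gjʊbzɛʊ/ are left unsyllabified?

2

Under (C)V, the unsyllabifiable consonants are /g/, /b/ (no codas are permitted; onsets are limited to one consonant).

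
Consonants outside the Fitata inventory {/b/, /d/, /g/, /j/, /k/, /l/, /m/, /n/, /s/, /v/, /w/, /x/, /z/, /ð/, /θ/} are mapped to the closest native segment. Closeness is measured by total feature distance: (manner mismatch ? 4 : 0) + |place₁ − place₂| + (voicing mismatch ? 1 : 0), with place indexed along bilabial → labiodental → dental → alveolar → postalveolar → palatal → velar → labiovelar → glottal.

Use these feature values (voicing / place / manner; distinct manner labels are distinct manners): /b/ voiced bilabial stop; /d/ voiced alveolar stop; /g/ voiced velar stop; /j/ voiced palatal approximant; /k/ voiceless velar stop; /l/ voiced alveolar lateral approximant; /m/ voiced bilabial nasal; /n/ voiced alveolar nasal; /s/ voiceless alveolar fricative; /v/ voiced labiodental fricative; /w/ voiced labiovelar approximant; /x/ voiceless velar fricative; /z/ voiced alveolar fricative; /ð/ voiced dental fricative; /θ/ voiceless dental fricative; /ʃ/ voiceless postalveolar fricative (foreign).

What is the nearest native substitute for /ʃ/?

s

/s/ is closest: same manner (fricative), place distance 1 (postalveolar→alveolar), same voicing; total 1. Next closest is /x/ at distance 2.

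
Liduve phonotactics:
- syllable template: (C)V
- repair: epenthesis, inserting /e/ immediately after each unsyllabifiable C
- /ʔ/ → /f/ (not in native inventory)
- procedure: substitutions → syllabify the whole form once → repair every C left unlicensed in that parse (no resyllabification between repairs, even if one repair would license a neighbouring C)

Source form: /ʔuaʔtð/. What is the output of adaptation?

fuafeteðe

Substitution: /ʔ/ → /f/, giving /fuaftð/.
The consonants /f/, /t/, /ð/ cannot be parsed into a legal (C)V syllable (no codas are permitted; onsets are limited to one consonant).
Inserting the epenthetic vowel yields /f/ → /fe/, /t/ → /te/, /ð/ → /ðe/.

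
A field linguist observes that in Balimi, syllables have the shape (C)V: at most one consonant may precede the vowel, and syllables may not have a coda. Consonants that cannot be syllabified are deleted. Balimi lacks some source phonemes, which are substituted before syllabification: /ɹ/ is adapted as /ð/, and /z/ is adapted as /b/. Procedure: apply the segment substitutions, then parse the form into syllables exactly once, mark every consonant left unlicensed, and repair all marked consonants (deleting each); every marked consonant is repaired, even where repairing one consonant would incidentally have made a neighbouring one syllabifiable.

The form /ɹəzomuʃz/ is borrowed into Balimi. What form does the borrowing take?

Substitution: /ɹ/ → /ð/, /z/ → /b/, giving /ðəbomuʃb/.
Under (C)V, the unsyllabifiable consonants are /ʃ/, /b/ (no codas are permitted; onsets are limited to one consonant).
Deleting the stranded consonants removes /ʃ/, /b/.

ðəbomu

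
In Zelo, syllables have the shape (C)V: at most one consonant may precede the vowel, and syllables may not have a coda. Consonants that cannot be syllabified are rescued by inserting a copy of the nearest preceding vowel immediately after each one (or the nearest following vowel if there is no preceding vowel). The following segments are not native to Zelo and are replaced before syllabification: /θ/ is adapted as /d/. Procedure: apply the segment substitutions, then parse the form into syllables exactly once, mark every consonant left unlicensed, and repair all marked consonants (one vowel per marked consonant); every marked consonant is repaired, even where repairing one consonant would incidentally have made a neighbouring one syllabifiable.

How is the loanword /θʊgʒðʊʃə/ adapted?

Substitution: /θ/ → /d/, giving /dʊgʒðʊʃə/.
The consonants /g/, /ʒ/ cannot be parsed into a legal (C)V syllable (no codas are permitted; onsets are limited to one consonant).
Epenthesis after each stranded consonant: /g/ → /gʊ/, /ʒ/ → /ʒʊ/.

dʊgʊʒʊðʊʃə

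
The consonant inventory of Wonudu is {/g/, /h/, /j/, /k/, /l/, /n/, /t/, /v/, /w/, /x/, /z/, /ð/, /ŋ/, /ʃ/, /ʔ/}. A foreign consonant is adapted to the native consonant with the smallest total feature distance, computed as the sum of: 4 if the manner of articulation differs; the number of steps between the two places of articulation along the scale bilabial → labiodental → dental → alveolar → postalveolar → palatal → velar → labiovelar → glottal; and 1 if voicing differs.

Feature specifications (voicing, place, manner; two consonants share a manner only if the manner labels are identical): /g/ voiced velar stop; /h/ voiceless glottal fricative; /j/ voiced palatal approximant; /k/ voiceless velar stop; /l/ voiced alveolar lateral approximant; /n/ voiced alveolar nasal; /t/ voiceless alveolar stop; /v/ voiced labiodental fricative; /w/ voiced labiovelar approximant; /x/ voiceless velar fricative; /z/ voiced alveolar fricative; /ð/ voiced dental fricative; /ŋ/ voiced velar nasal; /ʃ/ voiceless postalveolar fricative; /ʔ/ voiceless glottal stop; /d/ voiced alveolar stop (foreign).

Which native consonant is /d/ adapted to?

t

/t/ is closest: same manner (stop), place distance 0 (alveolar→alveolar), voicing differs (+1); total 1. Next closest is /g/ at distance 3.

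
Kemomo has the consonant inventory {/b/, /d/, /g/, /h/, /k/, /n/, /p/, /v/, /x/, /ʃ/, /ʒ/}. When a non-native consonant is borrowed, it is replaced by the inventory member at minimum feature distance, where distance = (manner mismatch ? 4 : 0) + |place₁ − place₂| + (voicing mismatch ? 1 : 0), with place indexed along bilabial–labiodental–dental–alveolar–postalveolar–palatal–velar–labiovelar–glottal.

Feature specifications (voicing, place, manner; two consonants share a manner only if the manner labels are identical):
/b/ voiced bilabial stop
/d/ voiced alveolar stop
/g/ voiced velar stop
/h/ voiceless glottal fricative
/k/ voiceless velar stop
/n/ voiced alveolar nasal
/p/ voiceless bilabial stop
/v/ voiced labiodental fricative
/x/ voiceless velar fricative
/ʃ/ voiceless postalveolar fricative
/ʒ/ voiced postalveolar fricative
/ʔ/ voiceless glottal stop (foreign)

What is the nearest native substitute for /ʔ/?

k

/k/ is closest: same manner (stop), place distance 2 (glottal→velar), same voicing; total 2. Next closest is /g/ at distance 3.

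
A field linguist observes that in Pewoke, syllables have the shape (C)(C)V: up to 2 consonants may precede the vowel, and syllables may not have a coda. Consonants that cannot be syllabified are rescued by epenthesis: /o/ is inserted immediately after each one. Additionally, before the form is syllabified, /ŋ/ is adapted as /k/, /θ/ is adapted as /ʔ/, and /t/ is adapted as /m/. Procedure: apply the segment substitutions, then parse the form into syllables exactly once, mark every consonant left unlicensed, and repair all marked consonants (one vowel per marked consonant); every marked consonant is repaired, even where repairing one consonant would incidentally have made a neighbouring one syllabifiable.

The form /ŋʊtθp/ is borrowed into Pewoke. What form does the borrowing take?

Substitution: /ŋ/ → /k/, /t/ → /m/, /θ/ → /ʔ/, giving /kʊmʔp/.
Under (C)(C)V, the unsyllabifiable consonants are /m/, /ʔ/, /p/ (no codas are permitted; onsets may contain at most 2 consonants).
Inserting the epenthetic vowel yields /m/ → /mo/, /ʔ/ → /ʔo/, /p/ → /po/.

kʊmoʔopo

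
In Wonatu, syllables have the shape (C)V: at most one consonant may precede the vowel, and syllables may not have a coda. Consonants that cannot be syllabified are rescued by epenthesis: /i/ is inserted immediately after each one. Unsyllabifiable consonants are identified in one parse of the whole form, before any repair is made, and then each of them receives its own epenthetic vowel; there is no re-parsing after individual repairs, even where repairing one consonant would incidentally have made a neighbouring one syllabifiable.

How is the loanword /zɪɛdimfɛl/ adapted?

The consonants /m/, /l/ cannot be parsed into a legal (C)V syllable (no codas are permitted; onsets are limited to one consonant).
Inserting the epenthetic vowel yields /m/ → /mi/, /l/ → /li/.

zɪɛdimifɛli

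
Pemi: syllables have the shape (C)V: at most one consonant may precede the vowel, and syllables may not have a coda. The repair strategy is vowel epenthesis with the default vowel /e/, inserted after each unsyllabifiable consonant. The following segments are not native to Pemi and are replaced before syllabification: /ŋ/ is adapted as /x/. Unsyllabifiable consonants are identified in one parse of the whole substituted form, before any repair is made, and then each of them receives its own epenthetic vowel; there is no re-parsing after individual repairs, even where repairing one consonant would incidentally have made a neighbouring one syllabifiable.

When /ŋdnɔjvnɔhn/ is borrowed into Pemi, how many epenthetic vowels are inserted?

After substitution the input is /xdnɔjvnɔhn/.
The unsyllabifiable consonants are /x/, /d/, /j/, /v/, /h/, /n/; each receives one epenthetic vowel.

6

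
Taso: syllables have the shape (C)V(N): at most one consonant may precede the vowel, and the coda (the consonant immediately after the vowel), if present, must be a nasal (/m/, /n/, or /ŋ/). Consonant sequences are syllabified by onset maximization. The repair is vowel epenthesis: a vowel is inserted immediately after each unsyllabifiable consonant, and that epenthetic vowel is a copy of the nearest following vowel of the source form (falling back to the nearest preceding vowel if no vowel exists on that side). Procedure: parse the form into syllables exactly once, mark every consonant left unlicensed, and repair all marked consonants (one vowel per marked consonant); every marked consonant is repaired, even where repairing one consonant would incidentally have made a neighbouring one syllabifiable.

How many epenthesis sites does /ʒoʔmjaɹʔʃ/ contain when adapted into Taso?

5

The unsyllabifiable consonants are /ʔ/, /m/, /ɹ/, /ʔ/, /ʃ/; each receives one epenthetic vowel.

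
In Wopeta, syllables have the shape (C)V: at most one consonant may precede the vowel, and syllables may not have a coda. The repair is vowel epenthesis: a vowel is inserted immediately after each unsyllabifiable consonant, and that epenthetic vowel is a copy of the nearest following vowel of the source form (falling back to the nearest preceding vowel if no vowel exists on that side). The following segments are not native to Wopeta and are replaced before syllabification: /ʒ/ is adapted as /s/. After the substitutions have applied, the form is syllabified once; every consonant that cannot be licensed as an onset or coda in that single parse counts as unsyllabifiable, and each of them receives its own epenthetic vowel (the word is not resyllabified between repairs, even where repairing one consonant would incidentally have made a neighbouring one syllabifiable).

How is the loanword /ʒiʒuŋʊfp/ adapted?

sisuŋʊfʊpʊ

Substitution: /ʒ/ → /s/, giving /sisuŋʊfp/.
Under (C)V, the unsyllabifiable consonants are /f/, /p/ (no codas are permitted; onsets are limited to one consonant).
Each unlicensed consonant becomes the onset of a new syllable: /f/ → /fʊ/, /p/ → /pʊ/.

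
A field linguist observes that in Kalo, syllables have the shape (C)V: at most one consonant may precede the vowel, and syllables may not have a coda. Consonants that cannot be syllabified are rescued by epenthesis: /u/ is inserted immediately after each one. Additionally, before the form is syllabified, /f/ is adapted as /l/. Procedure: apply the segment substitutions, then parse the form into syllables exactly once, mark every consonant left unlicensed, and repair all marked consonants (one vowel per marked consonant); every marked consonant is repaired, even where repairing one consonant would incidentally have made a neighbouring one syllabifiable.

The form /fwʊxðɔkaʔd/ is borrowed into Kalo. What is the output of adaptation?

luwʊxuðɔkaʔudu

Substitution: /f/ → /l/, giving /lwʊxðɔkaʔd/.
Syllabifying with onset maximization leaves /l/, /x/, /ʔ/, /d/ stranded (no codas are permitted; onsets are limited to one consonant).
Inserting the epenthetic vowel yields /l/ → /lu/, /x/ → /xu/, /ʔ/ → /ʔu/, /d/ → /du/.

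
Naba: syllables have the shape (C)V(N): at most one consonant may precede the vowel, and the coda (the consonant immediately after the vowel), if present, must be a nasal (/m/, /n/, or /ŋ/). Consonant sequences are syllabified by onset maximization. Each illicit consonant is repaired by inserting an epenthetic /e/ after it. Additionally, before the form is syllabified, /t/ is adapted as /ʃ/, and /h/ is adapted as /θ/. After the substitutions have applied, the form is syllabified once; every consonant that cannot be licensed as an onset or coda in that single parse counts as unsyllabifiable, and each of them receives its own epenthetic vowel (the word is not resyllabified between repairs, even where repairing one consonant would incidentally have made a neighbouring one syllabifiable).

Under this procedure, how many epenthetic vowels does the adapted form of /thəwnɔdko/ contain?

3

After substitution the input is /ʃθəwnɔdko/.
The unsyllabifiable consonants are /ʃ/, /w/, /d/; each receives one epenthetic vowel.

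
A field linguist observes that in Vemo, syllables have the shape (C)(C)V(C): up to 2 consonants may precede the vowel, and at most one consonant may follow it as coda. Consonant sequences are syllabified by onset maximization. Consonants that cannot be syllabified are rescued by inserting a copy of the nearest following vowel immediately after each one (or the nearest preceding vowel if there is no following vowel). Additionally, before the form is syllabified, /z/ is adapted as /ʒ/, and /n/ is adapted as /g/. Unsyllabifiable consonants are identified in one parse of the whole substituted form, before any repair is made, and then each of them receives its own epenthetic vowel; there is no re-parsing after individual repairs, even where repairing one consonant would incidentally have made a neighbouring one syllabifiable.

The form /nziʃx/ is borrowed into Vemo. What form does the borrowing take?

gʒiʃxi

Substitution: /n/ → /g/, /z/ → /ʒ/, giving /gʒiʃx/.
The consonants /x/ cannot be parsed into a legal (C)(C)V(C) syllable (at most one coda consonant is licensed; onsets may contain at most 2 consonants).
Each unlicensed consonant becomes the onset of a new syllable: /x/ → /xi/.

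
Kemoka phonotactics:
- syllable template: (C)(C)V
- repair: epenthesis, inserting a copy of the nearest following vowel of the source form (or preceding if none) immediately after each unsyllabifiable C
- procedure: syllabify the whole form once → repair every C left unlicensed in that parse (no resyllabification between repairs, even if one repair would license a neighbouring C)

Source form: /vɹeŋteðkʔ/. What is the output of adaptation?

The consonants /ð/, /k/, /ʔ/ cannot be parsed into a legal (C)(C)V syllable (no codas are permitted; onsets may contain at most 2 consonants).
Inserting the epenthetic vowel yields /ð/ → /ðe/, /k/ → /ke/, /ʔ/ → /ʔe/.

vɹeŋteðekeʔe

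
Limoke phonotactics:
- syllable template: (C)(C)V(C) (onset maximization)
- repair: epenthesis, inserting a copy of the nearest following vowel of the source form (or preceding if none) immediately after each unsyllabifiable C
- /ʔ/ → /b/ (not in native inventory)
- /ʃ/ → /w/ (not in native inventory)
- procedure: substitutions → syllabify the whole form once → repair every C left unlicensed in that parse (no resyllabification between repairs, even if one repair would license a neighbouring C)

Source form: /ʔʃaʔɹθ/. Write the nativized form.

Substitution: /ʔ/ → /b/, /ʃ/ → /w/, giving /bwabɹθ/.
Under (C)(C)V(C), the unsyllabifiable consonants are /ɹ/, /θ/ (at most one coda consonant is licensed; onsets may contain at most 2 consonants).
Inserting the epenthetic vowel yields /ɹ/ → /ɹa/, /θ/ → /θa/.

bwabɹaθa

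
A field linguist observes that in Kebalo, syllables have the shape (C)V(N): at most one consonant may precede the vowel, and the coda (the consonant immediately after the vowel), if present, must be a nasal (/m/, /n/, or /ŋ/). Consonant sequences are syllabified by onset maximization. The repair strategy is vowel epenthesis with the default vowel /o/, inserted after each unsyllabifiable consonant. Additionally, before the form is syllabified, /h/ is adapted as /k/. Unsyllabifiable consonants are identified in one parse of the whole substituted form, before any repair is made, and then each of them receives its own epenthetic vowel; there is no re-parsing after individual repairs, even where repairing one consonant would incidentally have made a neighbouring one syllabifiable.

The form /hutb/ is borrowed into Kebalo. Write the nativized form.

Substitution: /h/ → /k/, giving /kutb/.
Under (C)V(N), the unsyllabifiable consonants are /t/, /b/ (only a nasal (/m/, /n/, or /ŋ/) is licensed in coda position; onsets are limited to one consonant).
Epenthesis after each stranded consonant: /t/ → /to/, /b/ → /bo/.

kutobo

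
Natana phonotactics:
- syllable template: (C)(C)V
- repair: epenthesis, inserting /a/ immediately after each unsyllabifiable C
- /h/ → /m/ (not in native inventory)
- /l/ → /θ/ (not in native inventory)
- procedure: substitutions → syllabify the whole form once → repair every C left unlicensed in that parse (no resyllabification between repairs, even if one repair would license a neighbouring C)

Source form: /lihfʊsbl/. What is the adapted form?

Substitution: /l/ → /θ/, /h/ → /m/, giving /θimfʊsbθ/.
Under (C)(C)V, the unsyllabifiable consonants are /s/, /b/, /θ/ (no codas are permitted; onsets may contain at most 2 consonants).
Inserting the epenthetic vowel yields /s/ → /sa/, /b/ → /ba/, /θ/ → /θa/.

θimfʊsabaθa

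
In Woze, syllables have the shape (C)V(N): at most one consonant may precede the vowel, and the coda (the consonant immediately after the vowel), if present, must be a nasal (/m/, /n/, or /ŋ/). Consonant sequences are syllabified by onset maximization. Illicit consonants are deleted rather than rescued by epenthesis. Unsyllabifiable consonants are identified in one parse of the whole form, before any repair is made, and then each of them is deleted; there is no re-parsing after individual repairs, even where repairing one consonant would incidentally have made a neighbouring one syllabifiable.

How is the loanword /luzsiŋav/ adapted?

lusiŋa

The consonants /z/, /v/ cannot be parsed into a legal (C)V(N) syllable (only a nasal (/m/, /n/, or /ŋ/) is licensed in coda position; onsets are limited to one consonant).
Deleting the stranded consonants removes /z/, /v/.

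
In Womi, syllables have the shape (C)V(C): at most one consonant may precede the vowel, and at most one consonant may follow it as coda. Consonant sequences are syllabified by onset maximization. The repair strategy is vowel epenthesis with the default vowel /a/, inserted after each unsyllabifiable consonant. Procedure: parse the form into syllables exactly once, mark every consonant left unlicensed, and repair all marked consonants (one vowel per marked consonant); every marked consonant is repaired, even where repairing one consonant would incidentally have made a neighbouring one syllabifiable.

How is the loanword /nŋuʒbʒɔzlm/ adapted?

naŋuʒbaʒɔzlama

The consonants /n/, /b/, /l/, /m/ cannot be parsed into a legal (C)V(C) syllable (at most one coda consonant is licensed; onsets are limited to one consonant).
Epenthesis after each stranded consonant: /n/ → /na/, /b/ → /ba/, /l/ → /la/, /m/ → /ma/.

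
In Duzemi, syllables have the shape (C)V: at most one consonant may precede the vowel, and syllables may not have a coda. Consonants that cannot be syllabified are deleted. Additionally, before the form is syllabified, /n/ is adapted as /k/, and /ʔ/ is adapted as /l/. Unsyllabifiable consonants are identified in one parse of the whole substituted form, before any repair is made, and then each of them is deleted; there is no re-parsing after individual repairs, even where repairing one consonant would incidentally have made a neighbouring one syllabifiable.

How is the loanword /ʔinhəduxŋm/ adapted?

lihədu

Substitution: /ʔ/ → /l/, /n/ → /k/, giving /likhəduxŋm/.
The consonants /k/, /x/, /ŋ/, /m/ cannot be parsed into a legal (C)V syllable (no codas are permitted; onsets are limited to one consonant).
Each unlicensed consonant is deleted: /k/, /x/, /ŋ/, /m/.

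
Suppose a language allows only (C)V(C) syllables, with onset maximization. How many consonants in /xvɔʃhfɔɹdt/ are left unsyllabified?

Under (C)V(C), the unsyllabifiable consonants are /x/, /h/, /d/, /t/ (at most one coda consonant is licensed; onsets are limited to one consonant).

4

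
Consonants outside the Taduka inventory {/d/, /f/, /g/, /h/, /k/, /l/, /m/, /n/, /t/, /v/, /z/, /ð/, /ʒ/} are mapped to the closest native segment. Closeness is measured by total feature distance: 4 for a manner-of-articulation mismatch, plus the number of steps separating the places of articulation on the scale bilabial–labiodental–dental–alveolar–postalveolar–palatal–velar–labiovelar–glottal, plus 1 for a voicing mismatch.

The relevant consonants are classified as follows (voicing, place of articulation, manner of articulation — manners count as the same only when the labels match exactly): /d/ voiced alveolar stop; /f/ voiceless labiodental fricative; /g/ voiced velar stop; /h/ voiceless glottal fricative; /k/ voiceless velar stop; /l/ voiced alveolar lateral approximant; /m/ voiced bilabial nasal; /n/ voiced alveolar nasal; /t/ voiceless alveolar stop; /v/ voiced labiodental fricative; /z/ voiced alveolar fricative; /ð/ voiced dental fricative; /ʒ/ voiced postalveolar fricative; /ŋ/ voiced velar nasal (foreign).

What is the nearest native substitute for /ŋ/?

/n/ is closest: same manner (nasal), place distance 3 (velar→alveolar), same voicing; total 3. Next closest is /g/ at distance 4.

n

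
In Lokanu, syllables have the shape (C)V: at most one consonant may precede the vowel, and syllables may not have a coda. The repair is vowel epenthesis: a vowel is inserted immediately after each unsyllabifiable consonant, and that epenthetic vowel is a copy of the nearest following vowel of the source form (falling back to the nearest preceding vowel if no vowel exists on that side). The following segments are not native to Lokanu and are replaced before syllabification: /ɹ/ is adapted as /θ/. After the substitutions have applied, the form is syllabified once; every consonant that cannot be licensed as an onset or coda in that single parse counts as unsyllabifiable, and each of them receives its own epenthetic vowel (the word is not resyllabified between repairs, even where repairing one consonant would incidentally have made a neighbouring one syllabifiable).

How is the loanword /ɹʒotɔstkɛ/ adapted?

Substitution: /ɹ/ → /θ/, giving /θʒotɔstkɛ/.
Syllabifying with onset maximization leaves /θ/, /s/, /t/ stranded (no codas are permitted; onsets are limited to one consonant).
Inserting the epenthetic vowel yields /θ/ → /θo/, /s/ → /sɛ/, /t/ → /tɛ/.

θoʒotɔsɛtɛkɛ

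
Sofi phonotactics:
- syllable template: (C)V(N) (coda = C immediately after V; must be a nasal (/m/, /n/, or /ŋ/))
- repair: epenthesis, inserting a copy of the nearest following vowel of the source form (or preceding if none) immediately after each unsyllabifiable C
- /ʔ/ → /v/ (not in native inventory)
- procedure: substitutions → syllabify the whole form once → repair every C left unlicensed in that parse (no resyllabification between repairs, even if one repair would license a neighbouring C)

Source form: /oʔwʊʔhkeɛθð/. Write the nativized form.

ovʊwʊvehekeɛθɛðɛ

Substitution: /ʔ/ → /v/, giving /ovwʊvhkeɛθð/.
Under (C)V(N), the unsyllabifiable consonants are /v/, /v/, /h/, /θ/, /ð/ (only a nasal (/m/, /n/, or /ŋ/) is licensed in coda position; onsets are limited to one consonant).
Epenthesis after each stranded consonant: /v/ → /vʊ/, /v/ → /ve/, /h/ → /he/, /θ/ → /θɛ/, /ð/ → /ðɛ/.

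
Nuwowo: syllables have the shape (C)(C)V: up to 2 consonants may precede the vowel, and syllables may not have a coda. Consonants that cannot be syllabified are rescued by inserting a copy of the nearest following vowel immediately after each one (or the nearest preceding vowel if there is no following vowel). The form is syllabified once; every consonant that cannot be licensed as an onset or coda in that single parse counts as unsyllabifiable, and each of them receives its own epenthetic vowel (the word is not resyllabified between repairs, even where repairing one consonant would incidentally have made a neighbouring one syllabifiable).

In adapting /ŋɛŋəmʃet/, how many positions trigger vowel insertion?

1

The unsyllabifiable consonants are /t/; each receives one epenthetic vowel.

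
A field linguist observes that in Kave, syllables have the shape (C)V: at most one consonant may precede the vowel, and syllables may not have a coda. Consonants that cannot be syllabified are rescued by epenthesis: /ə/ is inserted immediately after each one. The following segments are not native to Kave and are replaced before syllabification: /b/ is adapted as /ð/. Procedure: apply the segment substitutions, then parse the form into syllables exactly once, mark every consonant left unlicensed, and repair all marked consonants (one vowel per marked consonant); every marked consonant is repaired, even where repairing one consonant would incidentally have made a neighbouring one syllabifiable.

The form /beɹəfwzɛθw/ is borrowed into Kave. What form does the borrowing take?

ðeɹəfəwəzɛθəwə

Substitution: /b/ → /ð/, giving /ðeɹəfwzɛθw/.
Syllabifying with onset maximization leaves /f/, /w/, /θ/, /w/ stranded (no codas are permitted; onsets are limited to one consonant).
Each unlicensed consonant becomes the onset of a new syllable: /f/ → /fə/, /w/ → /wə/, /θ/ → /θə/, /w/ → /wə/.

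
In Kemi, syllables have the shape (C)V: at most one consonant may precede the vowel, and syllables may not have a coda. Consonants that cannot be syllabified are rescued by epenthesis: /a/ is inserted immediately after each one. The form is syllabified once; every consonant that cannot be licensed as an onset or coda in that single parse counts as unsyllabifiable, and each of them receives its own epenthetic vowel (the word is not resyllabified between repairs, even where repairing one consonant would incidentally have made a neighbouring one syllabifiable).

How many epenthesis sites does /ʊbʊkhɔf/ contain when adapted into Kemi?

The unsyllabifiable consonants are /k/, /f/; each receives one epenthetic vowel.

2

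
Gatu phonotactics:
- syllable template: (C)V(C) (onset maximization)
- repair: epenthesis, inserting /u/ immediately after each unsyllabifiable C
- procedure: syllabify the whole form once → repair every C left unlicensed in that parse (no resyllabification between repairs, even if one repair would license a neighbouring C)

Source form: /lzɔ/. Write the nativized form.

luzɔ

Syllabifying with onset maximization leaves /l/ stranded (at most one coda consonant is licensed; onsets are limited to one consonant).
Epenthesis after each stranded consonant: /l/ → /lu/.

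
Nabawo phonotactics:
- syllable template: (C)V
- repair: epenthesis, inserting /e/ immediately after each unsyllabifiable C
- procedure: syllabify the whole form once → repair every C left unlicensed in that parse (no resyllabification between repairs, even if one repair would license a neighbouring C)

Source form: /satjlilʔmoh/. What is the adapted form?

Syllabifying with onset maximization leaves /t/, /j/, /l/, /ʔ/, /h/ stranded (no codas are permitted; onsets are limited to one consonant).
Each unlicensed consonant becomes the onset of a new syllable: /t/ → /te/, /j/ → /je/, /l/ → /le/, /ʔ/ → /ʔe/, /h/ → /he/.

satejelileʔemohe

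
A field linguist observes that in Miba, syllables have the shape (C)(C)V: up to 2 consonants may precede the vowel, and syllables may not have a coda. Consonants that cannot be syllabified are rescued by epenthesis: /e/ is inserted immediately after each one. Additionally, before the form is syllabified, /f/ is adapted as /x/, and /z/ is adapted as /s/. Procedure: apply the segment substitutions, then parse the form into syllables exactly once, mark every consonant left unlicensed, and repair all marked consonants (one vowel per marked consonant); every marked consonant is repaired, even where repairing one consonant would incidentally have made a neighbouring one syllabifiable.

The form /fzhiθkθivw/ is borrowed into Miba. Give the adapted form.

xeshiθekθivewe

Substitution: /f/ → /x/, /z/ → /s/, giving /xshiθkθivw/.
The consonants /x/, /θ/, /v/, /w/ cannot be parsed into a legal (C)(C)V syllable (no codas are permitted; onsets may contain at most 2 consonants).
Inserting the epenthetic vowel yields /x/ → /xe/, /θ/ → /θe/, /v/ → /ve/, /w/ → /we/.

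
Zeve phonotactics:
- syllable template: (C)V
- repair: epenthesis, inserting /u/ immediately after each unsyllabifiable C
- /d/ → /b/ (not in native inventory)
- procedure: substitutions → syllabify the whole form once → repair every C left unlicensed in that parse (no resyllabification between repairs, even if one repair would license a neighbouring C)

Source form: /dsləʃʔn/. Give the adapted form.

busuləʃuʔunu

Substitution: /d/ → /b/, giving /bsləʃʔn/.
Syllabifying with onset maximization leaves /b/, /s/, /ʃ/, /ʔ/, /n/ stranded (no codas are permitted; onsets are limited to one consonant).
Epenthesis after each stranded consonant: /b/ → /bu/, /s/ → /su/, /ʃ/ → /ʃu/, /ʔ/ → /ʔu/, /n/ → /nu/.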